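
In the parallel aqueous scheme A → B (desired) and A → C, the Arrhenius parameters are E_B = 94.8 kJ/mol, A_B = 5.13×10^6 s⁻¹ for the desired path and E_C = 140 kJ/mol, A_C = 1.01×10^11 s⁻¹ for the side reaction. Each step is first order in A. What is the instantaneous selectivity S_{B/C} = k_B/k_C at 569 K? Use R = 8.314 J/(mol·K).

0.717

Since both paths have the same order in A, the concentration cancels and S_{B/C} = k_B/k_C = (A_B/A_C)·exp[(E_C−E_B)/(RT)].
(E_C−E_B)/(RT) = (140−94.8)×10³/(8.314×569) = 45200/4731 = 9.555.
k_B/k_C = (5.13×10^6/1.01×10^11)·exp(9.555) = 5.079×10^-5 × 14111 = 0.717.
Since E_B < E_C, lowering the temperature improves selectivity toward B.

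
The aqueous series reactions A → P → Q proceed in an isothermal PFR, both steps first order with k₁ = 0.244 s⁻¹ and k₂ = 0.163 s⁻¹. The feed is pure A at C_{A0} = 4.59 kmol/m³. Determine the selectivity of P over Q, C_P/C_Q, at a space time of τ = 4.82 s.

For first-order series with pure A initially, C_P(τ) = k₁C_{A0}/(k₂−k₁)·(e^(−k₁τ) − e^(−k₂τ)).
e^(−k₁τ) = e^(−0.244×4.82) = e^(−1.176) = 0.3085; e^(−k₂τ) = e^(−0.7857) = 0.4558.
C_P = 0.244×4.59/(0.163−0.244) × (0.3085−0.4558) = (-13.83)×(-0.1473) = 2.037 kmol/m³.
C_A = C_{A0}e^(−k₁τ) = 1.416 kmol/m³, so C_Q = C_{A0}−C_A−C_P = 1.137 kmol/m³; C_P/C_Q = 1.79.

1.79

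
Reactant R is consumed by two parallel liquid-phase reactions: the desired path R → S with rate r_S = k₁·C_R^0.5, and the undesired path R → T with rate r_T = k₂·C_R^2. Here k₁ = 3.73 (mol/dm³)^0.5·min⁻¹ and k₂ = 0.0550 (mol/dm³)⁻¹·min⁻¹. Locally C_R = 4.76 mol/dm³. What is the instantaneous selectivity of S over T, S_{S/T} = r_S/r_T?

S_{S/T} = r_S/r_T = (k₁·C_R^0.5)/(k₂·C_R^2) = (k₁/k₂)·C_R^-1.5.
= (3.73×4.760^0.5) / (0.0550×4.760^2) = 8.138/1.246 = 6.53.
The undesired path is higher order in R, so low C_R (CSTR or dilute feed) favours S.

6.53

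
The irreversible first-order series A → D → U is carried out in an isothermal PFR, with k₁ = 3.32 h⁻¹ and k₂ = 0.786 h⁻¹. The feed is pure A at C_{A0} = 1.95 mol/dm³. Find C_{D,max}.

At the optimum, C_{D,max}/C_{A0} = (k₁/k₂)^[k₂/(k₂−k₁)].
= (3.32/0.786)^(0.786/(0.786−3.32)) = (4.224)^(-0.3102) = 0.6396.
C_{D,max} = 0.6396×1.95 = 1.25 mol/dm³.

1.25 mol/dm³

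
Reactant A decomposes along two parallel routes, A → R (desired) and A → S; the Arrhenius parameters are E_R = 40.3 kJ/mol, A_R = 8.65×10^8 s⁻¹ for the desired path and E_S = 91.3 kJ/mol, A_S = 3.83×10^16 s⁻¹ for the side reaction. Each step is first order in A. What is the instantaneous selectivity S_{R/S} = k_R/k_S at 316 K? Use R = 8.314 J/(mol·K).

Since both paths have the same order in A, the concentration cancels and S_{R/S} = k_R/k_S = (A_R/A_S)·exp[(E_S−E_R)/(RT)].
(E_S−E_R)/(RT) = (91.3−40.3)×10³/(8.314×316) = 51000/2627 = 19.41.
k_R/k_S = (8.65×10^8/3.83×10^16)·exp(19.41) = 2.258×10^-8 × 2.695×10^8 = 6.09.
Since E_R < E_S, lowering the temperature improves selectivity toward R.

6.09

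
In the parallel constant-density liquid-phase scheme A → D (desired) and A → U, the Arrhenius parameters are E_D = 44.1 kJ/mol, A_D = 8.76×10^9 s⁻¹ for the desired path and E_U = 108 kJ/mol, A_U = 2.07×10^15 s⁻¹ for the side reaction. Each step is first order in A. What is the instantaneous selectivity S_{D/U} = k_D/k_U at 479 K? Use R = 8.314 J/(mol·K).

k_D/k_U = (A_D/A_U)·exp[−(E_D−E_U)/(RT)] = (A_D/A_U)·exp[(E_U−E_D)/(RT)].
(E_U−E_D)/(RT) = (108−44.1)×10³/(8.314×479) = 63900/3982 = 16.05.
k_D/k_U = (8.76×10^9/2.07×10^15)·exp(16.05) = 4.232×10^-6 × 9.300×10^6 = 39.4.

39.4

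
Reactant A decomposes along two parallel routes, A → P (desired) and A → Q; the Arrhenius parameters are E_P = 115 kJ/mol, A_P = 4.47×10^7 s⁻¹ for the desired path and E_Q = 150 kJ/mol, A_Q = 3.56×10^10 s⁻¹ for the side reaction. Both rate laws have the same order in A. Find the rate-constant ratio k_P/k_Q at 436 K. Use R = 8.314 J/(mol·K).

k_P/k_Q = (A_P/A_Q)·exp[−(E_P−E_Q)/(RT)] = (A_P/A_Q)·exp[(E_Q−E_P)/(RT)].
(E_Q−E_P)/(RT) = (150−115)×10³/(8.314×436) = 35000/3625 = 9.655.
k_P/k_Q = (4.47×10^7/3.56×10^10)·exp(9.655) = 0.001256 × 15606 = 19.6.

19.6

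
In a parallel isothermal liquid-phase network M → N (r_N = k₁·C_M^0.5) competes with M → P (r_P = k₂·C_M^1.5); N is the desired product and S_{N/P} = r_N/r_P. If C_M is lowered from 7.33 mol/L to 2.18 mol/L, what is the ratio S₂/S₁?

3.36

S_{N/P} = (k₁/k₂)·C_M⁻¹, so S₂/S₁ = (C_{M,2}/C_{M,1})⁻¹.
= 7.33/2.18 = 3.36.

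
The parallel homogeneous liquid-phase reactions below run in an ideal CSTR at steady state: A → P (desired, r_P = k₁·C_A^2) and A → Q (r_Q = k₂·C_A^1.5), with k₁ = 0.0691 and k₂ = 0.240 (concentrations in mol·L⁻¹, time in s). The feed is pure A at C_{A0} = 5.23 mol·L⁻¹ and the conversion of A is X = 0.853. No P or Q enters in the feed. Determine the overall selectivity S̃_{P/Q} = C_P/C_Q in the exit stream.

Exit C_A = C_{A0}(1−X) = 5.23×0.147 = 0.7688 mol·L⁻¹.
A CSTR operates uniformly at the exit composition, giving r_P = 0.04084 and r_Q = 0.1618 (each k·C_A^n at C_A = 0.7688).
Overall selectivity = C_P/C_Q = r_Pτ/(r_Qτ) = r_P/r_Q = 0.252.

0.252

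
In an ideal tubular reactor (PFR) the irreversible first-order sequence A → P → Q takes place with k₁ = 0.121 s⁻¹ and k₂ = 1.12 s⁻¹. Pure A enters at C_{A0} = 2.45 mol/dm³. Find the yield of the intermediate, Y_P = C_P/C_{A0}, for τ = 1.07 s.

0.0699

For first-order series with pure A initially, C_P(τ) = k₁C_{A0}/(k₂−k₁)·(e^(−k₁τ) − e^(−k₂τ)).
e^(−k₁τ) = e^(−0.121×1.07) = e^(−0.1295) = 0.8786; e^(−k₂τ) = e^(−1.198) = 0.3017.
C_P = 0.121×2.45/(1.12−0.121) × (0.8786−0.3017) = 0.2967×0.5769 = 0.1712 mol/dm³.
Y_P = C_P/C_{A0} = 0.1712/2.45 = 0.0699.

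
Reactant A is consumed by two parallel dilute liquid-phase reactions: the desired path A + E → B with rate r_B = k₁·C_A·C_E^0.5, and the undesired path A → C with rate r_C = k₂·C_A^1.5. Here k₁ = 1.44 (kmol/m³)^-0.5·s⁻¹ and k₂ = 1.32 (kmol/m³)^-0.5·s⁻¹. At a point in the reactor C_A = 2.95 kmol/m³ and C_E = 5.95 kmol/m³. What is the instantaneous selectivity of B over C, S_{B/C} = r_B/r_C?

1.55

S_{B/C} = r_B/r_C = (k₁·C_A·C_E^0.5)/(k₂·C_A^1.5) = (k₁/k₂)·C_A^-0.5·C_E^0.5.
= (1.44×2.950×5.950^0.5) / (1.32×2.950^1.5) = 10.36/6.688 = 1.55.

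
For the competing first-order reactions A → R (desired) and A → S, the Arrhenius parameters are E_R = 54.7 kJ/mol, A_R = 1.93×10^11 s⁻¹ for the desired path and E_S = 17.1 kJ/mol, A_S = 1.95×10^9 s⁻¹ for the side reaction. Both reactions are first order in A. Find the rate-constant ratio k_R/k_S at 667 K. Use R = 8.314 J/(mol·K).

With equal orders, S_{R/S} = k_R/k_S = (A_R/A_S)·exp[(E_S−E_R)/(RT)].
(E_S−E_R)/(RT) = (17.1−54.7)×10³/(8.314×667) = -37600/5545 = -6.780.
k_R/k_S = (1.93×10^11/1.95×10^9)·exp(-6.780) = 98.97 × 0.001136 = 0.112.

0.112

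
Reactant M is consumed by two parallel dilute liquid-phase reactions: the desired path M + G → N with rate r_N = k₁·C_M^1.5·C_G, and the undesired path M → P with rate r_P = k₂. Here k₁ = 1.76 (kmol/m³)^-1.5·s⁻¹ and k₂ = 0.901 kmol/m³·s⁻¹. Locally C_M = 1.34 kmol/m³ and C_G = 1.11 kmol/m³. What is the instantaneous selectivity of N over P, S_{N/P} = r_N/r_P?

3.36

S_{N/P} = r_N/r_P = (k₁·C_M^1.5·C_G)/(k₂) = (k₁/k₂)·C_M^1.5·C_G.
= (1.76×1.340^1.5×1.110) / (0.901) = 3.030/0.9010 = 3.36.
Since the desired path is higher order in M, keeping C_M high (PFR or concentrated feed) favours N.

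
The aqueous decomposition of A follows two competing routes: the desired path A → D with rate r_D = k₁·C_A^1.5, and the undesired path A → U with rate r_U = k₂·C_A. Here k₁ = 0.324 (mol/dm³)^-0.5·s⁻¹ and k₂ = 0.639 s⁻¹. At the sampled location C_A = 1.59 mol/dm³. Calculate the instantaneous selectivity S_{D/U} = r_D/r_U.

S_{D/U} = r_D/r_U = (k₁·C_A^1.5)/(k₂·C_A) = (k₁/k₂)·C_A^0.5.
= (0.324×1.590^1.5) / (0.639×1.590) = 0.6496/1.016 = 0.639.
Since the desired path is higher order in A, keeping C_A high (PFR or concentrated feed) favours D.

0.639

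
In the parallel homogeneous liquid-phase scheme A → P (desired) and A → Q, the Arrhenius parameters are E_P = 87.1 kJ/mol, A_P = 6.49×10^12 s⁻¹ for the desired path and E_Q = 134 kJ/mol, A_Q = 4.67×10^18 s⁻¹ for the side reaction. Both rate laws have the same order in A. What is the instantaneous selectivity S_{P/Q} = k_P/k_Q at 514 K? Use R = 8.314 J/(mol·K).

Since both paths have the same order in A, the concentration cancels and S_{P/Q} = k_P/k_Q = (A_P/A_Q)·exp[(E_Q−E_P)/(RT)].
(E_Q−E_P)/(RT) = (134−87.1)×10³/(8.314×514) = 46900/4273 = 10.97.
k_P/k_Q = (6.49×10^12/4.67×10^18)·exp(10.97) = 1.390×10^-6 × 58389 = 0.0811.

0.0811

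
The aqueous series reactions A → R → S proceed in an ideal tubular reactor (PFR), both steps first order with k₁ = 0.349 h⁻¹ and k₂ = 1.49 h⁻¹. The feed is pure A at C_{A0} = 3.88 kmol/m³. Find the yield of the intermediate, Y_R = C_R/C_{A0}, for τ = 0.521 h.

For first-order series with pure A initially, C_R(τ) = k₁C_{A0}/(k₂−k₁)·(e^(−k₁τ) − e^(−k₂τ)).
e^(−k₁τ) = e^(−0.349×0.521) = e^(−0.1818) = 0.8337; e^(−k₂τ) = e^(−0.7763) = 0.4601.
C_R = 0.349×3.88/(1.49−0.349) × (0.8337−0.4601) = 1.187×0.3736 = 0.4434 kmol/m³.
Y_R = C_R/C_{A0} = 0.4434/3.88 = 0.114.

0.114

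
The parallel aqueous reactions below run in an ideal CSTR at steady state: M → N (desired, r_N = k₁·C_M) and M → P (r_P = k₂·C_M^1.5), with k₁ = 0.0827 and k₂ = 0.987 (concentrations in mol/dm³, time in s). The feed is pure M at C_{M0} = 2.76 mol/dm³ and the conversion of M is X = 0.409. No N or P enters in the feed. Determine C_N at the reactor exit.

Exit C_M = C_{M0}(1−X) = 2.76×0.591 = 1.631 mol/dm³.
In a CSTR the entire volume is at exit conditions, so r_N = 0.0827×1.631 = 0.1349 and r_P = 0.987×1.631^1.5 = 2.056.
Fraction of consumed M going to N: r_N/(r_N+r_P) = 0.06157.
C_N = 0.06157·C_{M0}·X = 0.06157×2.76×0.409 = 0.0695 mol/dm³.

0.0695 mol/dm³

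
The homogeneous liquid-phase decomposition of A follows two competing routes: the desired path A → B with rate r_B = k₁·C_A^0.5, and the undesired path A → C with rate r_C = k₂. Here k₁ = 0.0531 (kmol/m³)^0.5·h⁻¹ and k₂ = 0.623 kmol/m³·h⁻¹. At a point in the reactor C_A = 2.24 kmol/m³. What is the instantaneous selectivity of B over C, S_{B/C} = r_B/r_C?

0.128

S_{B/C} = r_B/r_C = (k₁·C_A^0.5)/(k₂) = (k₁/k₂)·C_A^0.5.
= (0.0531×2.240^0.5) / (0.623) = 0.07947/0.6230 = 0.128.
Since the desired path is higher order in A, keeping C_A high (PFR or concentrated feed) favours B.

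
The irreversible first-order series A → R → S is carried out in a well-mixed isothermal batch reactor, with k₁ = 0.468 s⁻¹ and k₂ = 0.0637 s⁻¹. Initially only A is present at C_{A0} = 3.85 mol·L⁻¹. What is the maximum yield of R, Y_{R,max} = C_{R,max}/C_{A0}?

0.730

Evaluating C_R at t_opt = ln(k₂/k₁)/(k₂−k₁) gives C_{R,max}/C_{A0} = (k₁/k₂)^[k₂/(k₂−k₁)].
= (0.468/0.0637)^(0.0637/(0.0637−0.468)) = (7.347)^(-0.1576) = 0.7304.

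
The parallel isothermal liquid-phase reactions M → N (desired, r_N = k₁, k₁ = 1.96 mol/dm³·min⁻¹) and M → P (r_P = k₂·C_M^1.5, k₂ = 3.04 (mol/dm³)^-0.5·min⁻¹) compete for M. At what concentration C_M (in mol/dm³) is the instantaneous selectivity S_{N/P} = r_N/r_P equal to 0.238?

S_{N/P} = (k₁/k₂)·C_M^-1.5 ⇒ C_M = (S·k₂/k₁)^(1/(-1.5)).
= (0.238×3.04/1.96)^(-0.6667) = (0.3691)^(-0.6667) = 1.94 mol/dm³.

1.94 mol/dm³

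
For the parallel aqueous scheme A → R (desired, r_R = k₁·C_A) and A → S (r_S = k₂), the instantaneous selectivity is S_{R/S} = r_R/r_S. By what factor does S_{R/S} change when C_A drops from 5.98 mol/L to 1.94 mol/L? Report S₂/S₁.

S_{R/S} = (k₁/k₂)·C_A, so S₂/S₁ = (C_{A,2}/C_{A,1}).
= 1.94/5.98 = 0.324.
Selectivity toward R falls as C_A falls — high-concentration operation is favoured.

0.324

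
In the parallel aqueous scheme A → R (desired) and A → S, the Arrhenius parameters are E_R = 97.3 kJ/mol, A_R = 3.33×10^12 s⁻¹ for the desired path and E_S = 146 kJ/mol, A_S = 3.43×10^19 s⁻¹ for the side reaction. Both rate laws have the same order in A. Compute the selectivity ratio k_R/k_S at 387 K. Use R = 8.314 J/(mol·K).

Since both paths have the same order in A, the concentration cancels and S_{R/S} = k_R/k_S = (A_R/A_S)·exp[(E_S−E_R)/(RT)].
(E_S−E_R)/(RT) = (146−97.3)×10³/(8.314×387) = 48700/3218 = 15.14.
k_R/k_S = (3.33×10^12/3.43×10^19)·exp(15.14) = 9.708×10^-8 × 3.745×10^6 = 0.364.

0.364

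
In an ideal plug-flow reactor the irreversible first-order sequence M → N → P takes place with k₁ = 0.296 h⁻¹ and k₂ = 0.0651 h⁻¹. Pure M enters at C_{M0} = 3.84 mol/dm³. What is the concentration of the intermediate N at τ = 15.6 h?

1.73 mol/dm³

Solving the coupled first-order balances gives C_N(τ) = [k₁/(k₂−k₁)]·C_{M0}·(e^(−k₁τ) − e^(−k₂τ)).
e^(−k₁τ) = e^(−0.296×15.6) = e^(−4.618) = 0.009876; e^(−k₂τ) = e^(−1.016) = 0.3622.
C_N = 0.296×3.84/(0.0651−0.296) × (0.009876−0.3622) = (-4.923)×(-0.3523) = 1.734 mol/dm³.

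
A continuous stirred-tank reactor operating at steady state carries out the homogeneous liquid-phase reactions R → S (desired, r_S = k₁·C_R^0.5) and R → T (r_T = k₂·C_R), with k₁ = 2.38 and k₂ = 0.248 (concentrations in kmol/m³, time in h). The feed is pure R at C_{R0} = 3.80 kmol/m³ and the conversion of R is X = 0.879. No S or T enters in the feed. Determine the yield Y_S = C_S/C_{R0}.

0.821

Exit C_R = C_{R0}(1−X) = 3.80×0.121 = 0.4598 kmol/m³.
In a CSTR the entire volume is at exit conditions, so r_S = 2.38×0.4598^0.5 = 1.614 and r_T = 0.248×0.4598 = 0.1140.
Fraction of consumed R going to S: r_S/(r_S+r_T) = 0.9340.
C_S = 0.9340·C_{R0}·X = 0.9340×3.80×0.879 = 3.12 kmol/m³; Y_S = C_S/C_{R0} = 0.821.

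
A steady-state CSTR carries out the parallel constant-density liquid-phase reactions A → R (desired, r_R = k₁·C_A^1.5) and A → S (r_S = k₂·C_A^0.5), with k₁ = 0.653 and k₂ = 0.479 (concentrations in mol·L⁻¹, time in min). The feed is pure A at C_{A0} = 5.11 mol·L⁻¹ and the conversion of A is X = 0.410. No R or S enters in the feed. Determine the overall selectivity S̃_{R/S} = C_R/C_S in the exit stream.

4.11

Exit C_A = C_{A0}(1−X) = 5.11×0.590 = 3.015 mol·L⁻¹.
In a CSTR the entire volume is at exit conditions, so r_R = 0.653×3.015^1.5 = 3.418 and r_S = 0.479×3.015^0.5 = 0.8317.
Overall selectivity = C_R/C_S = r_Rτ/(r_Sτ) = r_R/r_S = 4.11.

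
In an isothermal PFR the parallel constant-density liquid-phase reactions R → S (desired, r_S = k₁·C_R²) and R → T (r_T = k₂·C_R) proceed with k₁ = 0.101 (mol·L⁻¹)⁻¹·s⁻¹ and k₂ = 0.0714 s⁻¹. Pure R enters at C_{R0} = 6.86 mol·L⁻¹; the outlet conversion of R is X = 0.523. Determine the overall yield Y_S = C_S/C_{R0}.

C_R = C_{R0}(1−X) = 3.272 mol·L⁻¹.
Along a PFR/batch, dC_T/dC_R = −r_T/(r_S+r_T) = −k₂/(k₂+k₁·C_R).
Integrating from C_{R0} to C_R: C_T = (0.0714/0.101)·ln[(0.0714+0.101·6.86)/(0.0714+0.101·3.27)] = 0.7069·ln(0.7643/0.4019) = 0.4544 mol·L⁻¹.
Then C_S = (C_{R0}−C_R) − C_T = 3.588 − 0.4544 = 3.133 mol·L⁻¹.
Y_S = C_S/C_{R0} = 3.133/6.86 = 0.457.

0.457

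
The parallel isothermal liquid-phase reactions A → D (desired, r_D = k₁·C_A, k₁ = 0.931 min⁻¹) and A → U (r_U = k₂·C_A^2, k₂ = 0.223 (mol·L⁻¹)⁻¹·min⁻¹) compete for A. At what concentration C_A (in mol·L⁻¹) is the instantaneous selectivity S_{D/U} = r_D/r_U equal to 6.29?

S_{D/U} = (k₁/k₂)·C_A⁻¹ ⇒ C_A = (S·k₂/k₁)^(-1).
= (6.29×0.223/0.931)^(-1) = (1.507)^(-1) = 0.664 mol·L⁻¹.

0.664 mol·L⁻¹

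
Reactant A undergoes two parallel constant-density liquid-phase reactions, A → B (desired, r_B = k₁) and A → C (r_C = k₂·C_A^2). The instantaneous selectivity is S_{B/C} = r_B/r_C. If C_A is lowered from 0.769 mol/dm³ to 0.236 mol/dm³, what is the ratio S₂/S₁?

S_{B/C} = (k₁/k₂)·C_A^-2, so S₂/S₁ = (C_{A,2}/C_{A,1})^-2.
= (0.236/0.769)^(-2) = (0.3069)^(-2) = 10.6.
Selectivity toward B rises as C_A falls — low-concentration operation is favoured.

10.6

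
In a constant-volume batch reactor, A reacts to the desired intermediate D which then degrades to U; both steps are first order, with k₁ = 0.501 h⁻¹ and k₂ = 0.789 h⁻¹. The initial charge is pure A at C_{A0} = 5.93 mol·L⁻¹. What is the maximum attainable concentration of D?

1.71 mol·L⁻¹

At the optimum, C_{D,max}/C_{A0} = (k₁/k₂)^[k₂/(k₂−k₁)].
= (0.501/0.789)^(0.789/(0.789−0.501)) = (0.6350)^(2.740) = 0.2882.
C_{D,max} = 0.2882×5.93 = 1.71 mol·L⁻¹.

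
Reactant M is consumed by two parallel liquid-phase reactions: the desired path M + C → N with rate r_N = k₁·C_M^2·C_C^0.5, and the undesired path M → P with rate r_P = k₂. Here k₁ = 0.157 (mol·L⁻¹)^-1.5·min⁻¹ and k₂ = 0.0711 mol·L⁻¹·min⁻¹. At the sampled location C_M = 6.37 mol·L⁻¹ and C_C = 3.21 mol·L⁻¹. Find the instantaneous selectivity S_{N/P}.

161

S_{N/P} = r_N/r_P = (k₁·C_M^2·C_C^0.5)/(k₂) = (k₁/k₂)·C_M^2·C_C^0.5.
= (0.157×6.370^2×3.210^0.5) / (0.0711) = 11.41/0.07110 = 161.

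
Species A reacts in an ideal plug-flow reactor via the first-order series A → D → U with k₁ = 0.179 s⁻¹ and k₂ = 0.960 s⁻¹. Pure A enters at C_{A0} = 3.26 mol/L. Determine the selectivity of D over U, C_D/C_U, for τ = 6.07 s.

For first-order series with pure A initially, C_D(τ) = k₁C_{A0}/(k₂−k₁)·(e^(−k₁τ) − e^(−k₂τ)).
e^(−k₁τ) = e^(−0.179×6.07) = e^(−1.087) = 0.3374; e^(−k₂τ) = e^(−5.827) = 0.002946.
C_D = 0.179×3.26/(0.960−0.179) × (0.3374−0.002946) = 0.7472×0.3344 = 0.2499 mol/L.
C_A = C_{A0}e^(−k₁τ) = 1.100 mol/L, so C_U = C_{A0}−C_A−C_D = 1.910 mol/L; C_D/C_U = 0.131.

0.131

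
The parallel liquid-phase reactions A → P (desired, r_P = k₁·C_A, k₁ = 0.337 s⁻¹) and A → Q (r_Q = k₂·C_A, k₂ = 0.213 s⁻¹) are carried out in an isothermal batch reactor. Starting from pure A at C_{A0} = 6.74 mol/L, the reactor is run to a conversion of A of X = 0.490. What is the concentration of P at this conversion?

C_A = C_{A0}(1−X) = 3.437 mol/L.
Both paths are first order in A, so the instantaneous fraction to P is constant: dC_P/d(−C_A) = k₁/(k₁+k₂) = 0.6127.
C_P = 0.6127·(C_{A0}−C_A) = 0.6127×3.303 = 2.02 mol/L.

2.02 mol/L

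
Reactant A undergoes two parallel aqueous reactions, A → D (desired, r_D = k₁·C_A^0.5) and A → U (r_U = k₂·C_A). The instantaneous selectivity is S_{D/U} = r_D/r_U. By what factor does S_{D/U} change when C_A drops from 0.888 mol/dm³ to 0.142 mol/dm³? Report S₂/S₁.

S_{D/U} = (k₁/k₂)·C_A^-0.5, so S₂/S₁ = (C_{A,2}/C_{A,1})^-0.5.
= (0.142/0.888)^(-0.5) = (0.1599)^(-0.5) = 2.50.
Selectivity toward D rises as C_A falls — low-concentration operation is favoured.

2.50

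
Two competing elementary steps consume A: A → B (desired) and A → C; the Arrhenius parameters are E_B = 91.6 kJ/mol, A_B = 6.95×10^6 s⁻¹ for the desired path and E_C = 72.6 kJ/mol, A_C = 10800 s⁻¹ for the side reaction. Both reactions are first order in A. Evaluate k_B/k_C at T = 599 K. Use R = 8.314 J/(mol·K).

14.2

With equal orders, S_{B/C} = k_B/k_C = (A_B/A_C)·exp[(E_C−E_B)/(RT)].
(E_C−E_B)/(RT) = (72.6−91.6)×10³/(8.314×599) = -19000/4980 = -3.815.
k_B/k_C = (6.95×10^6/10800)·exp(-3.815) = 643.5 × 0.02203 = 14.2.
Since E_B > E_C, raising the temperature improves selectivity toward B.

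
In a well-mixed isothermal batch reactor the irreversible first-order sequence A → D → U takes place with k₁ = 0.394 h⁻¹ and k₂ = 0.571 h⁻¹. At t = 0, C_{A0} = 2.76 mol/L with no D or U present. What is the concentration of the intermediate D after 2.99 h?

For first-order series with pure A initially, C_D(t) = k₁C_{A0}/(k₂−k₁)·(e^(−k₁t) − e^(−k₂t)).
e^(−k₁t) = e^(−0.394×2.99) = e^(−1.178) = 0.3079; e^(−k₂t) = e^(−1.707) = 0.1814.
C_D = 0.394×2.76/(0.571−0.394) × (0.3079−0.1814) = 6.144×0.1265 = 0.7773 mol/L.

0.777 mol/L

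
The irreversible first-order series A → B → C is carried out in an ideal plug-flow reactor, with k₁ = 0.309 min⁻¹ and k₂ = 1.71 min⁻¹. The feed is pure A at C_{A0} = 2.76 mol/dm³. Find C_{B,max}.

For a first-order series the maximum intermediate yield is C_{B,max}/C_{A0} = (k₁/k₂)^[k₂/(k₂−k₁)].
= (0.309/1.71)^(1.71/(1.71−0.309)) = (0.1807)^(1.221) = 0.1239.
C_{B,max} = 0.1239×2.76 = 0.342 mol/dm³.

0.342 mol/dm³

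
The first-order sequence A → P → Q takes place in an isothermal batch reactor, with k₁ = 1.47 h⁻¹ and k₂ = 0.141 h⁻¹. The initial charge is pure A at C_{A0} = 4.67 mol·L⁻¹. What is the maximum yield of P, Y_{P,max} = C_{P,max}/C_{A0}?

0.780

At the optimum, C_{P,max}/C_{A0} = (k₁/k₂)^[k₂/(k₂−k₁)].
= (1.47/0.141)^(0.141/(0.141−1.47)) = (10.43)^(-0.1061) = 0.7798.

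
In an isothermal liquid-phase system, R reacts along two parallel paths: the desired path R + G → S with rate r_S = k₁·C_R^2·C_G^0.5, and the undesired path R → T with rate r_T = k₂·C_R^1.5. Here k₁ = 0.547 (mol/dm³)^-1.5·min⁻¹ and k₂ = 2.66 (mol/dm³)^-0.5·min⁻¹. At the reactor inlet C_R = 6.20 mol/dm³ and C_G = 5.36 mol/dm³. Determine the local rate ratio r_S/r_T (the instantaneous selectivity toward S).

S_{S/T} = r_S/r_T = (k₁·C_R^2·C_G^0.5)/(k₂·C_R^1.5) = (k₁/k₂)·C_R^0.5·C_G^0.5.
= (0.547×6.200^2×5.360^0.5) / (2.66×6.200^1.5) = 48.68/41.06 = 1.19.
Since the desired path is higher order in R, keeping C_R high (PFR or concentrated feed) favours S.

1.19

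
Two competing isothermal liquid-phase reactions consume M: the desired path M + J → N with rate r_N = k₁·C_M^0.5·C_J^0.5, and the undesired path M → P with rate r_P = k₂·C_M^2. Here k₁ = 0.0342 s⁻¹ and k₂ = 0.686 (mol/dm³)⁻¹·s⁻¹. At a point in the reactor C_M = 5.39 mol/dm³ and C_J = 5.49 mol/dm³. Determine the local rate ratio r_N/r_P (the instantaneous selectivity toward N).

S_{N/P} = r_N/r_P = (k₁·C_M^0.5·C_J^0.5)/(k₂·C_M^2) = (k₁/k₂)·C_M^-1.5·C_J^0.5.
= (0.0342×5.390^0.5×5.490^0.5) / (0.686×5.390^2) = 0.1860/19.93 = 0.00933.

0.00933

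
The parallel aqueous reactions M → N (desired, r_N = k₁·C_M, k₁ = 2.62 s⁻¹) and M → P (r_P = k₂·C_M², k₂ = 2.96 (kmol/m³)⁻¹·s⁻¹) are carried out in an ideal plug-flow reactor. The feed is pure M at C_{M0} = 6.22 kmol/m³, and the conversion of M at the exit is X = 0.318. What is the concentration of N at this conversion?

0.289 kmol/m³

C_M = C_{M0}(1−X) = 4.242 kmol/m³.
Along a PFR/batch, dC_N/dC_M = −r_N/(r_N+r_P) = −k₁/(k₁+k₂·C_M).
Integrating from C_{M0} to C_M: C_N = (2.62/2.96)·ln[(2.62+2.96·6.22)/(2.62+2.96·4.24)] = 0.8851·ln(21.03/15.18) = 0.2888 kmol/m³.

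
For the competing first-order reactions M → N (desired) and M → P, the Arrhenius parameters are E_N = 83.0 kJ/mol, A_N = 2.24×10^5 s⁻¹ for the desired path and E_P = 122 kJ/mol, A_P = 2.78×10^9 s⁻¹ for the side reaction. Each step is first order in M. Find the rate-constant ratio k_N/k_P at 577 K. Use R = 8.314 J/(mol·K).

Since both paths have the same order in M, the concentration cancels and S_{N/P} = k_N/k_P = (A_N/A_P)·exp[(E_P−E_N)/(RT)].
(E_P−E_N)/(RT) = (122−83.0)×10³/(8.314×577) = 39000/4797 = 8.130.
k_N/k_P = (2.24×10^5/2.78×10^9)·exp(8.130) = 8.058×10^-5 × 3394 = 0.273.
Since E_N < E_P, lowering the temperature improves selectivity toward N.

0.273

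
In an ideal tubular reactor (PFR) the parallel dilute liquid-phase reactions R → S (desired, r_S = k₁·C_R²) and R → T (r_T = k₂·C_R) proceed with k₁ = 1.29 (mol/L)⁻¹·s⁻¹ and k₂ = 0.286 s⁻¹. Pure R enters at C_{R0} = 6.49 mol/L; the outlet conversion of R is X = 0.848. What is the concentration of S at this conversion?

5.12 mol/L

C_R = C_{R0}(1−X) = 0.9865 mol/L.
Along a PFR/batch, dC_T/dC_R = −r_T/(r_S+r_T) = −k₂/(k₂+k₁·C_R).
Integrating from C_{R0} to C_R: C_T = (0.286/1.29)·ln[(0.286+1.29·6.49)/(0.286+1.29·0.986)] = 0.2217·ln(8.658/1.559) = 0.3802 mol/L.
Then C_S = (C_{R0}−C_R) − C_T = 5.504 − 0.3802 = 5.123 mol/L.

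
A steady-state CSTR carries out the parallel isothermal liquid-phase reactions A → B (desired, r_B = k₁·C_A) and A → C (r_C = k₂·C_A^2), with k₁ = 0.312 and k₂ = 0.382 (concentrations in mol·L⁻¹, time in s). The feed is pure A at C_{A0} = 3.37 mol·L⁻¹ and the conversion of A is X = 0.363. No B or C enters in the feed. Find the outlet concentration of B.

Exit C_A = C_{A0}(1−X) = 3.37×0.637 = 2.147 mol·L⁻¹.
A CSTR operates uniformly at the exit composition, giving r_B = 0.6698 and r_C = 1.760 (each k·C_A^n at C_A = 2.147).
Fraction of consumed A going to B: r_B/(r_B+r_C) = 0.2756.
C_B = 0.2756·C_{A0}·X = 0.2756×3.37×0.363 = 0.337 mol·L⁻¹.

0.337 mol·L⁻¹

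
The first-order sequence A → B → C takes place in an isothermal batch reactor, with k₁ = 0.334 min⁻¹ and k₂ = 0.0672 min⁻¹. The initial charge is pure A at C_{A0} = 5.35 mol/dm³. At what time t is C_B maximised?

Setting dC_B/dt = 0 gives t_opt = ln(k₂/k₁)/(k₂−k₁).
= ln(0.0672/0.334)/(0.0672−0.334) = ln(0.2012)/-0.2668 = -1.603/-0.2668 = 6.01 min.

6.01 min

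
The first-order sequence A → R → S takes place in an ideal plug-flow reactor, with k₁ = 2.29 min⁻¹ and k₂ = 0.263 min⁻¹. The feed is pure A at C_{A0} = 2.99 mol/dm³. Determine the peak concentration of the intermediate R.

2.26 mol/dm³

At the optimum, C_{R,max}/C_{A0} = (k₁/k₂)^[k₂/(k₂−k₁)].
= (2.29/0.263)^(0.263/(0.263−2.29)) = (8.707)^(-0.1297) = 0.7552.
C_{R,max} = 0.7552×2.99 = 2.26 mol/dm³.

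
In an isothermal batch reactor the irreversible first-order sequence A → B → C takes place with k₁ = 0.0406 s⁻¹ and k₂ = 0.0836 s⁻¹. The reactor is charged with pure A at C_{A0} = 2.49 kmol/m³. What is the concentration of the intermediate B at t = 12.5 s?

Solving the coupled first-order balances gives C_B(t) = [k₁/(k₂−k₁)]·C_{A0}·(e^(−k₁t) − e^(−k₂t)).
e^(−k₁t) = e^(−0.0406×12.5) = e^(−0.5075) = 0.6020; e^(−k₂t) = e^(−1.045) = 0.3517.
C_B = 0.0406×2.49/(0.0836−0.0406) × (0.6020−0.3517) = 2.351×0.2503 = 0.5885 kmol/m³.

0.588 kmol/m³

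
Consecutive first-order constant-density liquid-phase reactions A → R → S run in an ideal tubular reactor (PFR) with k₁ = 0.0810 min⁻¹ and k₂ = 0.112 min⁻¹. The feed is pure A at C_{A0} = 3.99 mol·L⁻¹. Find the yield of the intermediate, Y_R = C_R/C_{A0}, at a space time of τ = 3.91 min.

Solving the coupled first-order balances gives C_R(τ) = [k₁/(k₂−k₁)]·C_{A0}·(e^(−k₁τ) − e^(−k₂τ)).
e^(−k₁τ) = e^(−0.0810×3.91) = e^(−0.3167) = 0.7285; e^(−k₂τ) = e^(−0.4379) = 0.6454.
C_R = 0.0810×3.99/(0.112−0.0810) × (0.7285−0.6454) = 10.43×0.08316 = 0.8670 mol·L⁻¹.
Y_R = C_R/C_{A0} = 0.8670/3.99 = 0.217.

0.217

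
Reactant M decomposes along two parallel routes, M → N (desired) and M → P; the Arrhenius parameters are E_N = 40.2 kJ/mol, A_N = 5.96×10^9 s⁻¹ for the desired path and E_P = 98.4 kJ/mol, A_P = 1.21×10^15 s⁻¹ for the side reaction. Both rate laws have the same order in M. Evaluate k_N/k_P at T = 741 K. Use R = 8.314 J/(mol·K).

Since both paths have the same order in M, the concentration cancels and S_{N/P} = k_N/k_P = (A_N/A_P)·exp[(E_P−E_N)/(RT)].
(E_P−E_N)/(RT) = (98.4−40.2)×10³/(8.314×741) = 58200/6161 = 9.447.
k_N/k_P = (5.96×10^9/1.21×10^15)·exp(9.447) = 4.926×10^-6 × 12670 = 0.0624.
Since E_N < E_P, lowering the temperature improves selectivity toward N.

0.0624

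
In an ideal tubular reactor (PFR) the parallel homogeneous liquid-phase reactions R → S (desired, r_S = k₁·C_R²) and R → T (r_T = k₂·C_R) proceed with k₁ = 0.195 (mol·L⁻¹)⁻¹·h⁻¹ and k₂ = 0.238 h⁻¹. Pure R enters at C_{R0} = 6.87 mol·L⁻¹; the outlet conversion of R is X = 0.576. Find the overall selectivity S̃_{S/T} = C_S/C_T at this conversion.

3.83

C_R = C_{R0}(1−X) = 2.913 mol·L⁻¹.
Along a PFR/batch, dC_T/dC_R = −r_T/(r_S+r_T) = −k₂/(k₂+k₁·C_R).
Integrating from C_{R0} to C_R: C_T = (0.238/0.195)·ln[(0.238+0.195·6.87)/(0.238+0.195·2.91)] = 1.221·ln(1.578/0.8060) = 0.8197 mol·L⁻¹.
Then C_S = (C_{R0}−C_R) − C_T = 3.957 − 0.8197 = 3.137 mol·L⁻¹.
S̃_{S/T} = C_S/C_T = 3.137/0.8197 = 3.83.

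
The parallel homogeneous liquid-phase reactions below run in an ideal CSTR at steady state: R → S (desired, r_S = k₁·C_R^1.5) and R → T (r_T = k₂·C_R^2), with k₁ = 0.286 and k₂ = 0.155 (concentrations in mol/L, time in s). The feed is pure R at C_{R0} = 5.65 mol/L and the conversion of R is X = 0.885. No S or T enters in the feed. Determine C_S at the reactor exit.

Exit C_R = C_{R0}(1−X) = 5.65×0.115 = 0.6497 mol/L.
Rates in a CSTR are evaluated at the outlet concentration: r_S = 0.286×0.6497^1.5 = 0.1498, r_T = 0.155×0.6497^2 = 0.06544.
Fraction of consumed R going to S: r_S/(r_S+r_T) = 0.6960.
C_S = 0.6960·C_{R0}·X = 0.6960×5.65×0.885 = 3.48 mol/L.

3.48 mol/L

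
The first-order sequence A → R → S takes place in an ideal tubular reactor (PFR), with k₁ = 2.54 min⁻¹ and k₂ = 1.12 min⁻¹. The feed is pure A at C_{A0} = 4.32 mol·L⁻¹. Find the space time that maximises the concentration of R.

The intermediate peaks when r₁ = r₂, i.e. k₁e^(−k₁τ) = k₂e^(−k₂τ), giving τ_opt = ln(k₂/k₁)/(k₂−k₁).
= ln(1.12/2.54)/(1.12−2.54) = ln(0.4409)/-1.420 = -0.8188/-1.420 = 0.577 min.

0.577 min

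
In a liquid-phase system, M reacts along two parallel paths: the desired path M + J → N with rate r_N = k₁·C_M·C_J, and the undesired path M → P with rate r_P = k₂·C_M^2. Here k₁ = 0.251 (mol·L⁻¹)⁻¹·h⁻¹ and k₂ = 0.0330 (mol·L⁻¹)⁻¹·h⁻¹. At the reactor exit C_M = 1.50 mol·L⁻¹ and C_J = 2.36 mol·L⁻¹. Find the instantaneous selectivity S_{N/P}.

12.0

S_{N/P} = r_N/r_P = (k₁·C_M·C_J)/(k₂·C_M^2) = (k₁/k₂)·C_M⁻¹·C_J.
= (0.251×1.500×2.360) / (0.0330×1.500^2) = 0.8885/0.07425 = 12.0.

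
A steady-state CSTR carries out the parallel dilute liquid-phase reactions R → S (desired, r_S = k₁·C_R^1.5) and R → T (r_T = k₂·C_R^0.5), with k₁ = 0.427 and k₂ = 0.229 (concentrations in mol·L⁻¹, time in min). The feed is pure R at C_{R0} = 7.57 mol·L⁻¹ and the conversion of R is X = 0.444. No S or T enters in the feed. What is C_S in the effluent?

2.98 mol·L⁻¹

Exit C_R = C_{R0}(1−X) = 7.57×0.556 = 4.209 mol·L⁻¹.
Rates in a CSTR are evaluated at the outlet concentration: r_S = 0.427×4.209^1.5 = 3.687, r_T = 0.229×4.209^0.5 = 0.4698.
Fraction of consumed R going to S: r_S/(r_S+r_T) = 0.8870.
C_S = 0.8870·C_{R0}·X = 0.8870×7.57×0.444 = 2.98 mol·L⁻¹.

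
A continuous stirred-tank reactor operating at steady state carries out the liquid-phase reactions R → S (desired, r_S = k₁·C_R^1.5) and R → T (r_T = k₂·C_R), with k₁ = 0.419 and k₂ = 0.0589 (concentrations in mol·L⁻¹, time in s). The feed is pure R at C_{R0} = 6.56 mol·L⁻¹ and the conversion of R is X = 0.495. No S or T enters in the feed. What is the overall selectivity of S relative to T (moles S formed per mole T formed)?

12.9

Exit C_R = C_{R0}(1−X) = 6.56×0.505 = 3.313 mol·L⁻¹.
A CSTR operates uniformly at the exit composition, giving r_S = 2.526 and r_T = 0.1951 (each k·C_R^n at C_R = 3.313).
Overall selectivity = C_S/C_T = r_Sτ/(r_Tτ) = r_S/r_T = 12.9.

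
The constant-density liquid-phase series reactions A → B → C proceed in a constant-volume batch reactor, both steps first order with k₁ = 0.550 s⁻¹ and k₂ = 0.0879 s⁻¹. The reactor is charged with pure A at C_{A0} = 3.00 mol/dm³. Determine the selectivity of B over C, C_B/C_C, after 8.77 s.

1.20

The intermediate concentration in a first-order A→B→C sequence is C_B = k₁C_{A0}(e^(−k₁t) − e^(−k₂t))/(k₂−k₁).
e^(−k₁t) = e^(−0.550×8.77) = e^(−4.824) = 0.008039; e^(−k₂t) = e^(−0.7709) = 0.4626.
C_B = 0.550×3.00/(0.0879−0.550) × (0.008039−0.4626) = (-3.571)×(-0.4546) = 1.623 mol/dm³.
C_A = C_{A0}e^(−k₁t) = 0.02412 mol/dm³, so C_C = C_{A0}−C_A−C_B = 1.353 mol/dm³; C_B/C_C = 1.20.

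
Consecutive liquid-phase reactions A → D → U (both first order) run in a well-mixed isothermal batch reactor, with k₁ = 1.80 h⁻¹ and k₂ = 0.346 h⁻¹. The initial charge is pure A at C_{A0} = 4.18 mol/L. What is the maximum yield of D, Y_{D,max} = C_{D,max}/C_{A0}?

Evaluating C_D at t_opt = ln(k₂/k₁)/(k₂−k₁) gives C_{D,max}/C_{A0} = (k₁/k₂)^[k₂/(k₂−k₁)].
= (1.80/0.346)^(0.346/(0.346−1.80)) = (5.202)^(-0.2380) = 0.6754.

0.675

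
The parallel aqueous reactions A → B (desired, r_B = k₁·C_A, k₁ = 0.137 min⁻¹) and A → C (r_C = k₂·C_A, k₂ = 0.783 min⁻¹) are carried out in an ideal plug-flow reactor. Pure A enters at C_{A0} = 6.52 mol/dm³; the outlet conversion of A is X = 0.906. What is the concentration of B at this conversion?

C_A = C_{A0}(1−X) = 0.6129 mol/dm³.
Both paths are first order in A, so the instantaneous fraction to B is constant: dC_B/d(−C_A) = k₁/(k₁+k₂) = 0.1489.
C_B = 0.1489·(C_{A0}−C_A) = 0.1489×5.907 = 0.880 mol/dm³.

0.880 mol/dm³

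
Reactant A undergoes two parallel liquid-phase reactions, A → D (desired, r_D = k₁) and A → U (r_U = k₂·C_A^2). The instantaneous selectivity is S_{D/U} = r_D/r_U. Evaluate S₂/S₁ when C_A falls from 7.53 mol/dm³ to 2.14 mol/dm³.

S_{D/U} = (k₁/k₂)·C_A^-2, so S₂/S₁ = (C_{A,2}/C_{A,1})^-2.
= (2.14/7.53)^(-2) = (0.2842)^(-2) = 12.4.

12.4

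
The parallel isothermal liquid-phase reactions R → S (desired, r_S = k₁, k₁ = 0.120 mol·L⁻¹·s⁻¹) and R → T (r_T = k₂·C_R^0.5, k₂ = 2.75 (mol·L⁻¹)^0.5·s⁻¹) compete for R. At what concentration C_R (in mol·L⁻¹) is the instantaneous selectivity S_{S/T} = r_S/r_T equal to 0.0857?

S_{S/T} = (k₁/k₂)·C_R^-0.5 ⇒ C_R = (S·k₂/k₁)^(-2).
= (0.0857×2.75/0.120)^(-2) = (1.964)^(-2) = 0.259 mol·L⁻¹.

0.259 mol·L⁻¹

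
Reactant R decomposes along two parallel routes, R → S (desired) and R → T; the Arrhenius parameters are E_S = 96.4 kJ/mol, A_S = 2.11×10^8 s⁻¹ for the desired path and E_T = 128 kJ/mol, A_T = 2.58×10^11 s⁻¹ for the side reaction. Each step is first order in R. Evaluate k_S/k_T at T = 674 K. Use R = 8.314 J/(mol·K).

Since both paths have the same order in R, the concentration cancels and S_{S/T} = k_S/k_T = (A_S/A_T)·exp[(E_T−E_S)/(RT)].
(E_T−E_S)/(RT) = (128−96.4)×10³/(8.314×674) = 31600/5604 = 5.639.
k_S/k_T = (2.11×10^8/2.58×10^11)·exp(5.639) = 8.178×10^-4 × 281.2 = 0.230.

0.230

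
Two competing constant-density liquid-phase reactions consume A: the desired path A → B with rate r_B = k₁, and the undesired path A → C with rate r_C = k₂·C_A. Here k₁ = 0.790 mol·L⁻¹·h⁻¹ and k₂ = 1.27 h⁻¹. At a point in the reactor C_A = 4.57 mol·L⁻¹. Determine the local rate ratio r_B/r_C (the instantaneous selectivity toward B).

S_{B/C} = r_B/r_C = (k₁)/(k₂·C_A) = (k₁/k₂)·C_A⁻¹.
= (0.790) / (1.27×4.570) = 0.7900/5.804 = 0.136.

0.136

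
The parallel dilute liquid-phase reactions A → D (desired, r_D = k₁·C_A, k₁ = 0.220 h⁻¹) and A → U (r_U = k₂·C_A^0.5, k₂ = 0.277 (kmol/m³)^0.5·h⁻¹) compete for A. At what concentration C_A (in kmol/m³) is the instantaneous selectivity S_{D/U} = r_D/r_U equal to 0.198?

S_{D/U} = (k₁/k₂)·C_A^0.5 ⇒ C_A = (S·k₂/k₁)^(2).
= (0.198×0.277/0.220)^(2) = (0.2493)^(2) = 0.0622 kmol/m³.

0.0622 kmol/m³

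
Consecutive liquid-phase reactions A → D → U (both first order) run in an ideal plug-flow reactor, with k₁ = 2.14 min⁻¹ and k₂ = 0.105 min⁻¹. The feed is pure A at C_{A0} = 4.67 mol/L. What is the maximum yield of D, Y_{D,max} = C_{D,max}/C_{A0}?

0.856

For a first-order series the maximum intermediate yield is C_{D,max}/C_{A0} = (k₁/k₂)^[k₂/(k₂−k₁)].
= (2.14/0.105)^(0.105/(0.105−2.14)) = (20.38)^(-0.05160) = 0.8559.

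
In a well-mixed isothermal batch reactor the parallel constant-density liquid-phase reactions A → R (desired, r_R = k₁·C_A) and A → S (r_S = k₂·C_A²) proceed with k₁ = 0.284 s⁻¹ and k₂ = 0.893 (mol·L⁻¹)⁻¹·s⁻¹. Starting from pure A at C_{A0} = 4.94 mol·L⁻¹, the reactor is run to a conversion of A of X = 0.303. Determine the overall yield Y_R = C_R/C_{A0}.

C_A = C_{A0}(1−X) = 3.443 mol·L⁻¹.
Along a PFR/batch, dC_R/dC_A = −r_R/(r_R+r_S) = −k₁/(k₁+k₂·C_A).
Integrating from C_{A0} to C_A: C_R = (0.284/0.893)·ln[(0.284+0.893·4.94)/(0.284+0.893·3.44)] = 0.3180·ln(4.695/3.359) = 0.1065 mol·L⁻¹.
Y_R = C_R/C_{A0} = 0.1065/4.94 = 0.0216.

0.0216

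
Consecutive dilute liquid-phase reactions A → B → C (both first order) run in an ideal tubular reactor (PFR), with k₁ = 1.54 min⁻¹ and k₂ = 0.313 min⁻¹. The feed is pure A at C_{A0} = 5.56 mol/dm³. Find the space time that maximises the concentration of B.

The intermediate peaks when r₁ = r₂, i.e. k₁e^(−k₁τ) = k₂e^(−k₂τ), giving τ_opt = ln(k₂/k₁)/(k₂−k₁).
= ln(0.313/1.54)/(0.313−1.54) = ln(0.2032)/-1.227 = -1.593/-1.227 = 1.30 min.

1.30 min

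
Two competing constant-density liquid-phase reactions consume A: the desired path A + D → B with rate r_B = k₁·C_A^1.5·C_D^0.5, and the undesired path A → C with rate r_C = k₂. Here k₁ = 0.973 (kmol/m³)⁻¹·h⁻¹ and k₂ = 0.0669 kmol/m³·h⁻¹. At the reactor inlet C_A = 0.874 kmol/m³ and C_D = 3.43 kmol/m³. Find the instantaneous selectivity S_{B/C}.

22.0

S_{B/C} = r_B/r_C = (k₁·C_A^1.5·C_D^0.5)/(k₂) = (k₁/k₂)·C_A^1.5·C_D^0.5.
= (0.973×0.8740^1.5×3.430^0.5) / (0.0669) = 1.472/0.06690 = 22.0.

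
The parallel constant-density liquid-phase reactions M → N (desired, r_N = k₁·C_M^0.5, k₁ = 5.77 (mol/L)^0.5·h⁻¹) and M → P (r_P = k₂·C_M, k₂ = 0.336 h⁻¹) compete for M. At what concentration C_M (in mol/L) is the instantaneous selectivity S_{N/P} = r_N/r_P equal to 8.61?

S_{N/P} = (k₁/k₂)·C_M^-0.5 ⇒ C_M = (S·k₂/k₁)^(-2).
= (8.61×0.336/5.77)^(-2) = (0.5014)^(-2) = 3.98 mol/L.

3.98 mol/L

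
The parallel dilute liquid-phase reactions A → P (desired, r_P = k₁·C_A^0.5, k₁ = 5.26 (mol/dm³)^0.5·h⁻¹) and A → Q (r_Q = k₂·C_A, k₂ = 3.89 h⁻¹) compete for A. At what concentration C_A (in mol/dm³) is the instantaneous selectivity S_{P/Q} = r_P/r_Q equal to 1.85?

0.534 mol/dm³

S_{P/Q} = (k₁/k₂)·C_A^-0.5 ⇒ C_A = (S·k₂/k₁)^(-2).
= (1.85×3.89/5.26)^(-2) = (1.368)^(-2) = 0.534 mol/dm³.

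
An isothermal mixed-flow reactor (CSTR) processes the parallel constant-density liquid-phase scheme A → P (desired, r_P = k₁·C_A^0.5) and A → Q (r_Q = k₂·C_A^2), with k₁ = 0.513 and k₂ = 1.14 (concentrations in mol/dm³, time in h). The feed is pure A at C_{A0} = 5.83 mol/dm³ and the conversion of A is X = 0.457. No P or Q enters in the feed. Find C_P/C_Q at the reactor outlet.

Exit C_A = C_{A0}(1−X) = 5.83×0.543 = 3.166 mol/dm³.
A CSTR operates uniformly at the exit composition, giving r_P = 0.9127 and r_Q = 11.42 (each k·C_A^n at C_A = 3.166).
Overall selectivity = C_P/C_Q = r_Pτ/(r_Qτ) = r_P/r_Q = 0.0799.

0.0799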